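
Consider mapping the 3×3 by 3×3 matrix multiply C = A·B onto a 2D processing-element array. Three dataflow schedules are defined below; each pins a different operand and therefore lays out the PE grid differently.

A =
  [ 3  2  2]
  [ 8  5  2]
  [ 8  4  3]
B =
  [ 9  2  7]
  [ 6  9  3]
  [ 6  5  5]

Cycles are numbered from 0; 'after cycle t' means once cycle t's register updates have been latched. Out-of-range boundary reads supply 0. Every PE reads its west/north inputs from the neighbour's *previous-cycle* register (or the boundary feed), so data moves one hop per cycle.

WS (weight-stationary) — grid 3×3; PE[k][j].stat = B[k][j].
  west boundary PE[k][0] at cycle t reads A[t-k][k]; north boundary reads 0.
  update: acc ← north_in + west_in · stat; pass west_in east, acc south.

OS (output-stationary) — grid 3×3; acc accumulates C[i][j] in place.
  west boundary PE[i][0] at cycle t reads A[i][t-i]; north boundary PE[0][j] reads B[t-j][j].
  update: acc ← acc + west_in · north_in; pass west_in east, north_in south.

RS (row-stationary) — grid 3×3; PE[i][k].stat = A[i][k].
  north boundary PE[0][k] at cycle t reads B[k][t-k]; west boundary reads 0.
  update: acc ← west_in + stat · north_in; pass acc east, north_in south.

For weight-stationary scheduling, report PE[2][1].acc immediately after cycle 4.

WS on a 3×3 grid — tracing PE[2][1] and its feeders:
  after 0 — PE[1][1] acc=0, pass-E 0, pass-S 0
  after 0 — PE[2][0] acc=0, pass-E 0, pass-S 0
  after 0 — PE[2][1] acc=0, pass-E 0, pass-S 0
  after 1 — PE[1][1] acc=0, pass-E 0, pass-S 0
  after 1 — PE[2][0] acc=0, pass-E 0, pass-S 0
  after 1 — PE[2][1] acc=0, pass-E 0, pass-S 0
  after 2 — PE[1][1] acc=24, pass-E 2, pass-S 24
  after 2 — PE[2][0] acc=51, pass-E 2, pass-S 51
  after 2 — PE[2][1] acc=0, pass-E 0, pass-S 0
  after 3 — PE[1][1] acc=61, pass-E 5, pass-S 61
  after 3 — PE[2][0] acc=114, pass-E 2, pass-S 114
  after 3 — PE[2][1] acc=34, pass-E 2, pass-S 34
  after 4 — PE[1][1] acc=52, pass-E 4, pass-S 52
  after 4 — PE[2][0] acc=114, pass-E 3, pass-S 114
  after 4 — PE[2][1] acc=71, pass-E 2, pass-S 71

PE[2][1].acc = 71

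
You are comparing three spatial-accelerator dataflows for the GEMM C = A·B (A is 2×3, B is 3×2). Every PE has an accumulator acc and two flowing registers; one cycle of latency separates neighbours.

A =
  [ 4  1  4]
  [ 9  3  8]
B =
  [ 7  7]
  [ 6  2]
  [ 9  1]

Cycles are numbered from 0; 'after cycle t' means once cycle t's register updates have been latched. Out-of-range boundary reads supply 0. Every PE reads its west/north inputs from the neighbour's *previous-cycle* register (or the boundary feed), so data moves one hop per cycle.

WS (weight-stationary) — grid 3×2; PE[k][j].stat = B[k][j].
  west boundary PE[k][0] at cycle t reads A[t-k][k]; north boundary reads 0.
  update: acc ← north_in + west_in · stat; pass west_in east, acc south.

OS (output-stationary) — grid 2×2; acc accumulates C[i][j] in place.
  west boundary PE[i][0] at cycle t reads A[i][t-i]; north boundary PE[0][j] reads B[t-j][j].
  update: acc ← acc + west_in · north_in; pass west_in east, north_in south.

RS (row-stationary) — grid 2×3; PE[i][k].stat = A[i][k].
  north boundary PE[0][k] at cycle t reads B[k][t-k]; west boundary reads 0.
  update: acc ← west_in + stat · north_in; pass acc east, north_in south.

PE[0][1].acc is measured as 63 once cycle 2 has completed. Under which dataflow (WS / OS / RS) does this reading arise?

dataflow = WS

WS [3×2] PE[0][1] across cycles:
  after 0 — PE[0][1] acc=0, pass-E 0, pass-S 0
  after 1 — PE[0][1] acc=28, pass-E 4, pass-S 28
  after 2 — PE[0][1] acc=63, pass-E 9, pass-S 63
OS [2×2] PE[0][1] across cycles:
  after 0 — PE[0][1] acc=0, pass-E 0, pass-S 0
  after 1 — PE[0][1] acc=28, pass-E 4, pass-S 7
  after 2 — PE[0][1] acc=30, pass-E 1, pass-S 2
RS [2×3] PE[0][1] across cycles:
  after 0 — PE[0][1] acc=0, pass-E 0, pass-S 0
  after 1 — PE[0][1] acc=34, pass-E 34, pass-S 6
  after 2 — PE[0][1] acc=30, pass-E 30, pass-S 2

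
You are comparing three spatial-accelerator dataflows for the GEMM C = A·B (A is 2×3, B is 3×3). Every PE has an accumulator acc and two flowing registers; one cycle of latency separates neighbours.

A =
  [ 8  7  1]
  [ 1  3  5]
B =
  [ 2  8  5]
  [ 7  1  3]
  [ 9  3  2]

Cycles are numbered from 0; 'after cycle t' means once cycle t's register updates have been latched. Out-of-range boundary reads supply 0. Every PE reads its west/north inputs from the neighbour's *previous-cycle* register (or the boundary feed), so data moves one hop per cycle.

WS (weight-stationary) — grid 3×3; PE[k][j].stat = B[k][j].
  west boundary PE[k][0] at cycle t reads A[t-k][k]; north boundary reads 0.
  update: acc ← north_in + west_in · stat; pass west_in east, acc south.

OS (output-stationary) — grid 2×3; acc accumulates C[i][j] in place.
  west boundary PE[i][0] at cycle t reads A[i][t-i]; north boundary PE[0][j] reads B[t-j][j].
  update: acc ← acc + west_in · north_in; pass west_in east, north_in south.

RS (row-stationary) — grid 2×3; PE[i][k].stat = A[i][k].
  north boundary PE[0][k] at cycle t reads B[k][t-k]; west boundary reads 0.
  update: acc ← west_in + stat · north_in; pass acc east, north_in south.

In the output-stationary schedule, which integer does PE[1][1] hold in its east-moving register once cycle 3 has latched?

register = 3

OS 2×3: PE[1][1] cycle-by-cycle (with neighbour feeds):
  cycle 0: PE[0][1] → acc 0, east 0, south 0
  cycle 0: PE[1][0] → acc 0, east 0, south 0
  cycle 0: PE[1][1] → acc 0, east 0, south 0
  cycle 1: PE[0][1] → acc 64, east 8, south 8
  cycle 1: PE[1][0] → acc 2, east 1, south 2
  cycle 1: PE[1][1] → acc 0, east 0, south 0
  cycle 2: PE[0][1] → acc 71, east 7, south 1
  cycle 2: PE[1][0] → acc 23, east 3, south 7
  cycle 2: PE[1][1] → acc 8, east 1, south 8
  cycle 3: PE[0][1] → acc 74, east 1, south 3
  cycle 3: PE[1][0] → acc 68, east 5, south 9
  cycle 3: PE[1][1] → acc 11, east 3, south 1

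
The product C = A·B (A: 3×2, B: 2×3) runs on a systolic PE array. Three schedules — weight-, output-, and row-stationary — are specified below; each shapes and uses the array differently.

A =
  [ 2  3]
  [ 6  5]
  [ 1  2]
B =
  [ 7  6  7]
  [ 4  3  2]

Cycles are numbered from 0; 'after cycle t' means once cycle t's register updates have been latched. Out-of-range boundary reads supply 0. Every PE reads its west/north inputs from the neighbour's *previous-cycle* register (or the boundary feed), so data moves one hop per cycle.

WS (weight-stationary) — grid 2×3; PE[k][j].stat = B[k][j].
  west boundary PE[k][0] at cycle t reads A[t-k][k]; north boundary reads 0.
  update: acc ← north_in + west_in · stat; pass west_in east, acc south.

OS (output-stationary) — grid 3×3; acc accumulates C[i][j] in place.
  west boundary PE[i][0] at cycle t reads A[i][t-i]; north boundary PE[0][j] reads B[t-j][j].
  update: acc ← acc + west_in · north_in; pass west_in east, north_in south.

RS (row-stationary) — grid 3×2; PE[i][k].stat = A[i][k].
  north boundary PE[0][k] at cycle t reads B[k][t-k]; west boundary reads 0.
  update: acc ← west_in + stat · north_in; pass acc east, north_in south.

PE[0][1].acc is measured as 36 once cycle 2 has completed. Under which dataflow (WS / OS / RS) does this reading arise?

WS [2×3] PE[0][1] across cycles:
  [0] (0,1) acc=0 (h:0 v:0)
  [1] (0,1) acc=12 (h:2 v:12)
  [2] (0,1) acc=36 (h:6 v:36)
OS [3×3] PE[0][1] across cycles:
  [0] (0,1) acc=0 (h:0 v:0)
  [1] (0,1) acc=12 (h:2 v:6)
  [2] (0,1) acc=21 (h:3 v:3)
RS [3×2] PE[0][1] across cycles:
  [0] (0,1) acc=0 (h:0 v:0)
  [1] (0,1) acc=26 (h:26 v:4)
  [2] (0,1) acc=21 (h:21 v:3)

dataflow = WS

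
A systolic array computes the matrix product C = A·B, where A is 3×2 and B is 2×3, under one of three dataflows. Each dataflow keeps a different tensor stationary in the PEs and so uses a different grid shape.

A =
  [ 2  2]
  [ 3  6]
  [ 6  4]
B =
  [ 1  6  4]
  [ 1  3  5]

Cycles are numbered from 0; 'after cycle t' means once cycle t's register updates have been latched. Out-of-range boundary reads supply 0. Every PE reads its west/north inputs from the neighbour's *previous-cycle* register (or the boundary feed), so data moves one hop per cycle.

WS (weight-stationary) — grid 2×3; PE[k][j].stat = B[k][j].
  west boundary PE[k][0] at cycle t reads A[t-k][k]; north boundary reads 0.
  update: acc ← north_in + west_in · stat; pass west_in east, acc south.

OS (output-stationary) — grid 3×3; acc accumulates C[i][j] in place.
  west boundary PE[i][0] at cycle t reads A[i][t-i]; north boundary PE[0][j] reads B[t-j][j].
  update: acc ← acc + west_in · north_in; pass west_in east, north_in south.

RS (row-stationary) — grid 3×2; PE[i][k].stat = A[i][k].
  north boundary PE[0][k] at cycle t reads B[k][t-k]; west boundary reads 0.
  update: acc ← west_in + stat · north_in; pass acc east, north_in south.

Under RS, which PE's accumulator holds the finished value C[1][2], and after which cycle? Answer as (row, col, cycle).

Under RS, C[1][2] lands at PE[1][1]:
  [0] (1,1) acc=0 (h:0 v:0)
  [1] (1,1) acc=0 (h:0 v:0)
  [2] (1,1) acc=9 (h:9 v:1)
  [3] (1,1) acc=36 (h:36 v:3)
  [4] (1,1) acc=42 (h:42 v:5)

(row, col, cycle) = (1, 1, 4)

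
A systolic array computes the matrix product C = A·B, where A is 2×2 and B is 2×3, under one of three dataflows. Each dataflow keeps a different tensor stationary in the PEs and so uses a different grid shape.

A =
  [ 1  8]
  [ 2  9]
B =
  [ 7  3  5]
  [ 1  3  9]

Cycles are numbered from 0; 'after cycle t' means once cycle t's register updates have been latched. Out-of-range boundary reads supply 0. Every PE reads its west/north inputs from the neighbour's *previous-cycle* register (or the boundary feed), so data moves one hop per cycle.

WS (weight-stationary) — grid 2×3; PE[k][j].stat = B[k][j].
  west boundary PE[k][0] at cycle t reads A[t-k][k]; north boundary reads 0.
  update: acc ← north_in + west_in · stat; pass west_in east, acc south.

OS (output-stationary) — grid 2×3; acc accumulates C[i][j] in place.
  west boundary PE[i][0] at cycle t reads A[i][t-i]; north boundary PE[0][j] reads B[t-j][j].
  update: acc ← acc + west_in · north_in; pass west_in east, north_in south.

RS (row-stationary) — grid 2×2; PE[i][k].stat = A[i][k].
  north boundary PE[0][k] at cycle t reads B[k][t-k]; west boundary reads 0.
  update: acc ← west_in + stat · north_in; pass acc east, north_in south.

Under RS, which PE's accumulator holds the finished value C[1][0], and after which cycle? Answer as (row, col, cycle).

RS: C[1][0] accumulates in PE[1][1]:
  0: (1,1).acc=0  regs=<0,0>
  1: (1,1).acc=0  regs=<0,0>
  2: (1,1).acc=23  regs=<23,1>

(row, col, cycle) = (1, 1, 2)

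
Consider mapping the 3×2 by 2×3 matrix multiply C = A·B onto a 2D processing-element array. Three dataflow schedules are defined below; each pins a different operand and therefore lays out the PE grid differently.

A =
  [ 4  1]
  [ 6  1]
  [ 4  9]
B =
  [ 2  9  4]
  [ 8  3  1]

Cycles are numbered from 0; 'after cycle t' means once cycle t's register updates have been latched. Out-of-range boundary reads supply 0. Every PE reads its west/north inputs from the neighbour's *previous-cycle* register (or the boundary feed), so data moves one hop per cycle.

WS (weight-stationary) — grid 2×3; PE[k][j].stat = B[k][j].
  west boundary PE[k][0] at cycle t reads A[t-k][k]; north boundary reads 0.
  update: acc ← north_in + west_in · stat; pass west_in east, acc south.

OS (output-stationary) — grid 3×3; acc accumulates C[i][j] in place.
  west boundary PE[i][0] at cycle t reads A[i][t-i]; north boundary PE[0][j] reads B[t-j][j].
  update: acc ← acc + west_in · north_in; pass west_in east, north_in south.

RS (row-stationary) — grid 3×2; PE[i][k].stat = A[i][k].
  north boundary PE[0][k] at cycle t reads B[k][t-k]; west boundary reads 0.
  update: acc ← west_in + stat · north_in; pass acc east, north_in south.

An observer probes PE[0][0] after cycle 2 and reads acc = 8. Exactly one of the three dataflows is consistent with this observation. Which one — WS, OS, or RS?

WS (2×3 grid), PE[0][0]:
  @0  [0,0]  acc 8  |  →4  ↓8
  @1  [0,0]  acc 12  |  →6  ↓12
  @2  [0,0]  acc 8  |  →4  ↓8
OS (3×3 grid), PE[0][0]:
  @0  [0,0]  acc 8  |  →4  ↓2
  @1  [0,0]  acc 16  |  →1  ↓8
  @2  [0,0]  acc 16  |  →0  ↓0
RS (3×2 grid), PE[0][0]:
  @0  [0,0]  acc 8  |  →8  ↓2
  @1  [0,0]  acc 36  |  →36  ↓9
  @2  [0,0]  acc 16  |  →16  ↓4

dataflow = WS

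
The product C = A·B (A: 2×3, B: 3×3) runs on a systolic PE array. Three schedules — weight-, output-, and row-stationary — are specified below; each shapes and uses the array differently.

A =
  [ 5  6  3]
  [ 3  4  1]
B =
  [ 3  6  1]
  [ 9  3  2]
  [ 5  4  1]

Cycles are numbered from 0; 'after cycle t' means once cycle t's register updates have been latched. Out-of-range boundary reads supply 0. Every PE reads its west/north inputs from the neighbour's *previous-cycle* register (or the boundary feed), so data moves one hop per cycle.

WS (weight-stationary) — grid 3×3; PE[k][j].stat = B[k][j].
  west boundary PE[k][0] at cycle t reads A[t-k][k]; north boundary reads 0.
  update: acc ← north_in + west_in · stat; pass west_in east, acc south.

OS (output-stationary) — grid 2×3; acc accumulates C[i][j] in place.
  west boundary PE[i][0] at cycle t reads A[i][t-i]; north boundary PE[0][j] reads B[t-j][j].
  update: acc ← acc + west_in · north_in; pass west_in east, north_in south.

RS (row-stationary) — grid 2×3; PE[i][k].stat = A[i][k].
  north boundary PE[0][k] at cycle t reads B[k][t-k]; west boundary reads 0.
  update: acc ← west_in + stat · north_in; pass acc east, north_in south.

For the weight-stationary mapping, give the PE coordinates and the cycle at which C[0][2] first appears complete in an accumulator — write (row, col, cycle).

WS — PE[2][2] is where C[0][2] collects:
  @0  [2,2]  acc 0  |  →0  ↓0
  @1  [2,2]  acc 0  |  →0  ↓0
  @2  [2,2]  acc 0  |  →0  ↓0
  @3  [2,2]  acc 0  |  →0  ↓0
  @4  [2,2]  acc 20  |  →3  ↓20

(row, col, cycle) = (2, 2, 4)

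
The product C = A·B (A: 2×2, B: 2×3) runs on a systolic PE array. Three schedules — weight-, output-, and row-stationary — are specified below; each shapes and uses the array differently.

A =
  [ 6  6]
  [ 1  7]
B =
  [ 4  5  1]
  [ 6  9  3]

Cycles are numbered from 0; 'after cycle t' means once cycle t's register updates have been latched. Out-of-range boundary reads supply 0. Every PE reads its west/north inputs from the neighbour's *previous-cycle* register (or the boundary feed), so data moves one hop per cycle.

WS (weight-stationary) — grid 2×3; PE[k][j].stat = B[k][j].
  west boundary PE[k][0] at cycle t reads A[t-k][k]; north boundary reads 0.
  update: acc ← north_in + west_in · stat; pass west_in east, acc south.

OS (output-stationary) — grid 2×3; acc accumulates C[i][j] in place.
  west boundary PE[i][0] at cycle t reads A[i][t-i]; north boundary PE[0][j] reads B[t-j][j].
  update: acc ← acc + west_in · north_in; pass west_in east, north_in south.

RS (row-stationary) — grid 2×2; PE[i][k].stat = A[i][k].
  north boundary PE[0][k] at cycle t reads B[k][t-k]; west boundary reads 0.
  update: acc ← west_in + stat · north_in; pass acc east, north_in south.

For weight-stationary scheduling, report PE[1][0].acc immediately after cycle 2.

PE[1][0].acc = 46

Tracing WS — 2×3 array, target PE[1][0]:
  @0  [0,0]  acc 24  |  →6  ↓24
  @0  [1,0]  acc 0  |  →0  ↓0
  @1  [0,0]  acc 4  |  →1  ↓4
  @1  [1,0]  acc 60  |  →6  ↓60
  @2  [0,0]  acc 0  |  →0  ↓0
  @2  [1,0]  acc 46  |  →7  ↓46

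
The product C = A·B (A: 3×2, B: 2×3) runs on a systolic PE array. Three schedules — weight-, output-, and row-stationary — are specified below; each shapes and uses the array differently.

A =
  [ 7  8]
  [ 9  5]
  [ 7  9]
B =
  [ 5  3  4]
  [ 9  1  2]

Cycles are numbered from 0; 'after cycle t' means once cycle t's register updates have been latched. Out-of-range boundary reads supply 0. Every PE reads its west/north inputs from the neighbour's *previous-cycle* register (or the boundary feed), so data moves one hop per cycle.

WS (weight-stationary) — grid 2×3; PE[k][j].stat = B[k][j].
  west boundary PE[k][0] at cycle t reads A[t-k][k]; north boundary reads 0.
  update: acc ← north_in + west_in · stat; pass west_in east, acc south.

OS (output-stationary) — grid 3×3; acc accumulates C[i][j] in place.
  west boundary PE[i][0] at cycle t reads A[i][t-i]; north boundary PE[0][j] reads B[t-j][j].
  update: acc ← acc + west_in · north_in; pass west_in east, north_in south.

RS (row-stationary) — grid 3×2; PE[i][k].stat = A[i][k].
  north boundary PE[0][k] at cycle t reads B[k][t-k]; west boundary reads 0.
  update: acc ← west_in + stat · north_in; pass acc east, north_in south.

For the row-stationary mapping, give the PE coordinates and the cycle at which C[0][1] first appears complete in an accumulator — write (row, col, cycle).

RS — PE[0][1] is where C[0][1] collects:
  @0  [0,1]  acc 0  |  →0  ↓0
  @1  [0,1]  acc 107  |  →107  ↓9
  @2  [0,1]  acc 29  |  →29  ↓1

(row, col, cycle) = (0, 1, 2)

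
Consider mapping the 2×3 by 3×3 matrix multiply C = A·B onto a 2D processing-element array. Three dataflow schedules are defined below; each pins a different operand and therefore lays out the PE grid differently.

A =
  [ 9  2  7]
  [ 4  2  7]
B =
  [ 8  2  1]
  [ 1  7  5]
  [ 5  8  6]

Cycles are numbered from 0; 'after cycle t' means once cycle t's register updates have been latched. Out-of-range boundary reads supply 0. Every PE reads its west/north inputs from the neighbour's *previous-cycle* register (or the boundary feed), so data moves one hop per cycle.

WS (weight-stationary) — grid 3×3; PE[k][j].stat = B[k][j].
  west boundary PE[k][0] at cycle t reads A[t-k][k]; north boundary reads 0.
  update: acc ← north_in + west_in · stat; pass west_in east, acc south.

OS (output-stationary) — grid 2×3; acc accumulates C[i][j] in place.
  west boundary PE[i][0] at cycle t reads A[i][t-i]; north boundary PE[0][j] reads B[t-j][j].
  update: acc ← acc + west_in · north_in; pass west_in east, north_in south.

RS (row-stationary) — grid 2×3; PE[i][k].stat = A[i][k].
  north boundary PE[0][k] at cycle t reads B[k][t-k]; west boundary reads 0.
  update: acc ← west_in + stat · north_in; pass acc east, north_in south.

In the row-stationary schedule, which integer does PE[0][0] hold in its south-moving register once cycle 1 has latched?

register = 2

RS on a 2×3 grid — tracing PE[0][0] and its feeders:
  0: (0,0).acc=72  regs=<72,8>
  1: (0,0).acc=18  regs=<18,2>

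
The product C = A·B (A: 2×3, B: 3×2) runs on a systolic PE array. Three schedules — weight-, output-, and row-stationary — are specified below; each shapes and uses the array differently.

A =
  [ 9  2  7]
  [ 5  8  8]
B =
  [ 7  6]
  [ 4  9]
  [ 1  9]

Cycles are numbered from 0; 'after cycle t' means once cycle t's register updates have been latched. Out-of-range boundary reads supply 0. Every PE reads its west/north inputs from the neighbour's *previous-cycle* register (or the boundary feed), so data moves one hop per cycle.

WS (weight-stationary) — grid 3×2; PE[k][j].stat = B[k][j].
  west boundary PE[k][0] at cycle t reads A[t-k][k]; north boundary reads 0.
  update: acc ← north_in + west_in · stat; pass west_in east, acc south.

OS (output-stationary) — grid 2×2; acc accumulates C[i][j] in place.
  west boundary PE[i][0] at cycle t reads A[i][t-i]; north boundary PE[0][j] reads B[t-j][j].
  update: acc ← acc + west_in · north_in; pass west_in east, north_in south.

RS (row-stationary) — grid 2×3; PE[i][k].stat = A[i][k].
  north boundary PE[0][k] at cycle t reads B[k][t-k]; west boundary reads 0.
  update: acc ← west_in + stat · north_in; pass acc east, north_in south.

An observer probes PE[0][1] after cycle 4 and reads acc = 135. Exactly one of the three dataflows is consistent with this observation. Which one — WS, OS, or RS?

dataflow = OS

Under WS (3×2), PE[0][1]:
  @0  [0,1]  acc 0  |  →0  ↓0
  @1  [0,1]  acc 54  |  →9  ↓54
  @2  [0,1]  acc 30  |  →5  ↓30
  @3  [0,1]  acc 0  |  →0  ↓0
  @4  [0,1]  acc 0  |  →0  ↓0
Under OS (2×2), PE[0][1]:
  @0  [0,1]  acc 0  |  →0  ↓0
  @1  [0,1]  acc 54  |  →9  ↓6
  @2  [0,1]  acc 72  |  →2  ↓9
  @3  [0,1]  acc 135  |  →7  ↓9
  @4  [0,1]  acc 135  |  →0  ↓0
Under RS (2×3), PE[0][1]:
  @0  [0,1]  acc 0  |  →0  ↓0
  @1  [0,1]  acc 71  |  →71  ↓4
  @2  [0,1]  acc 72  |  →72  ↓9
  @3  [0,1]  acc 0  |  →0  ↓0
  @4  [0,1]  acc 0  |  →0  ↓0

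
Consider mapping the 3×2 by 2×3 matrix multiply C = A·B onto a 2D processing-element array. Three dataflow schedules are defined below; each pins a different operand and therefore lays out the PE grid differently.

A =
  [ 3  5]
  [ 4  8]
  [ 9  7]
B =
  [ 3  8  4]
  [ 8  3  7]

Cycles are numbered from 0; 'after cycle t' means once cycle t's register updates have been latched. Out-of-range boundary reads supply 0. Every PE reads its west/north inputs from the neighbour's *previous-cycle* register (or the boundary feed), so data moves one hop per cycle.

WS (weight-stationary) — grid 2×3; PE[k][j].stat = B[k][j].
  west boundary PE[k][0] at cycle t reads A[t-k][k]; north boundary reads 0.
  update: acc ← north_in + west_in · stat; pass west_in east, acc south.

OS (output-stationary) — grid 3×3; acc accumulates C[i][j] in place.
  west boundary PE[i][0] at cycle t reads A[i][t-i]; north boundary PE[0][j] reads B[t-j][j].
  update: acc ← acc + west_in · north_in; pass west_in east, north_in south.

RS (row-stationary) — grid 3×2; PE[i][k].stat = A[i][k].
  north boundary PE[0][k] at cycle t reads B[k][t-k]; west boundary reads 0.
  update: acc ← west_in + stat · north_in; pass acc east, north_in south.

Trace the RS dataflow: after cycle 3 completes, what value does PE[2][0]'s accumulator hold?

RS (3×2). Following PE[2][0] plus its west/north inputs:
  @0  [1,0]  acc 0  |  →0  ↓0
  @0  [2,0]  acc 0  |  →0  ↓0
  @1  [1,0]  acc 12  |  →12  ↓3
  @1  [2,0]  acc 0  |  →0  ↓0
  @2  [1,0]  acc 32  |  →32  ↓8
  @2  [2,0]  acc 27  |  →27  ↓3
  @3  [1,0]  acc 16  |  →16  ↓4
  @3  [2,0]  acc 72  |  →72  ↓8

PE[2][0].acc = 72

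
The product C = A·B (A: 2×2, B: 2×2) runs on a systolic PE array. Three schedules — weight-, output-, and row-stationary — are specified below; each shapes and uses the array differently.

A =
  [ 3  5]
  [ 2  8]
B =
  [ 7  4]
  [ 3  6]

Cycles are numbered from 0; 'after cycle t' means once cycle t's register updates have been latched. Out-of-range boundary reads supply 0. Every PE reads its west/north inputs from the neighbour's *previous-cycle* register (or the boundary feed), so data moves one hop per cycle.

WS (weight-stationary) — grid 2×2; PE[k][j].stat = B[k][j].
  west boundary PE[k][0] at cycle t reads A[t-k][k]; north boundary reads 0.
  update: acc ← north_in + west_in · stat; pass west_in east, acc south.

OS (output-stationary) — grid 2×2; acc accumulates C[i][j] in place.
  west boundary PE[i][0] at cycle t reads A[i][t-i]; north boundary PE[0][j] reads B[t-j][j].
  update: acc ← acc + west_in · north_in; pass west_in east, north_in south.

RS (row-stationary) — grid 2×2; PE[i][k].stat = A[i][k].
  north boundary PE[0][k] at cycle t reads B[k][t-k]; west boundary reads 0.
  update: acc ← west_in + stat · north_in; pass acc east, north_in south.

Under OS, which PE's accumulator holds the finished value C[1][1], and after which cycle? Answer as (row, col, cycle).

(row, col, cycle) = (1, 1, 3)

Under OS, C[1][1] lands at PE[1][1]:
  after 0 — PE[1][1] acc=0, pass-E 0, pass-S 0
  after 1 — PE[1][1] acc=0, pass-E 0, pass-S 0
  after 2 — PE[1][1] acc=8, pass-E 2, pass-S 4
  after 3 — PE[1][1] acc=56, pass-E 8, pass-S 6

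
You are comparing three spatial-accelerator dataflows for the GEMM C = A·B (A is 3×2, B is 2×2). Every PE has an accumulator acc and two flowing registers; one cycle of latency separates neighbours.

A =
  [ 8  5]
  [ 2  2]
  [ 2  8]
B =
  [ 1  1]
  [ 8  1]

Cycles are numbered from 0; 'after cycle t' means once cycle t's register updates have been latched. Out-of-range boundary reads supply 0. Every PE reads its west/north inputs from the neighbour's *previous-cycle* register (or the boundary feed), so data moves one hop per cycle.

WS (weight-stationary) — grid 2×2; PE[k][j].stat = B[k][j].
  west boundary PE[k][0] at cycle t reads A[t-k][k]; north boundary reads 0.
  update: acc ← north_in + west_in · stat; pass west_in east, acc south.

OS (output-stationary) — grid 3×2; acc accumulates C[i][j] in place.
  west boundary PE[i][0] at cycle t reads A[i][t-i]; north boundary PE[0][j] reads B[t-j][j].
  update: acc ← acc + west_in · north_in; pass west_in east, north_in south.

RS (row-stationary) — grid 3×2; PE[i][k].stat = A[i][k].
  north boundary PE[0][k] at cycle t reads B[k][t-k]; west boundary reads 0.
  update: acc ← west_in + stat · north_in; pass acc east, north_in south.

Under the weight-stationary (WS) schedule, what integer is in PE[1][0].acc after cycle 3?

PE[1][0].acc = 66

WS on a 2×2 grid — tracing PE[1][0] and its feeders:
  c0 r0c0: 8 / 8 / 8
  c0 r1c0: 0 / 0 / 0
  c1 r0c0: 2 / 2 / 2
  c1 r1c0: 48 / 5 / 48
  c2 r0c0: 2 / 2 / 2
  c2 r1c0: 18 / 2 / 18
  c3 r0c0: 0 / 0 / 0
  c3 r1c0: 66 / 8 / 66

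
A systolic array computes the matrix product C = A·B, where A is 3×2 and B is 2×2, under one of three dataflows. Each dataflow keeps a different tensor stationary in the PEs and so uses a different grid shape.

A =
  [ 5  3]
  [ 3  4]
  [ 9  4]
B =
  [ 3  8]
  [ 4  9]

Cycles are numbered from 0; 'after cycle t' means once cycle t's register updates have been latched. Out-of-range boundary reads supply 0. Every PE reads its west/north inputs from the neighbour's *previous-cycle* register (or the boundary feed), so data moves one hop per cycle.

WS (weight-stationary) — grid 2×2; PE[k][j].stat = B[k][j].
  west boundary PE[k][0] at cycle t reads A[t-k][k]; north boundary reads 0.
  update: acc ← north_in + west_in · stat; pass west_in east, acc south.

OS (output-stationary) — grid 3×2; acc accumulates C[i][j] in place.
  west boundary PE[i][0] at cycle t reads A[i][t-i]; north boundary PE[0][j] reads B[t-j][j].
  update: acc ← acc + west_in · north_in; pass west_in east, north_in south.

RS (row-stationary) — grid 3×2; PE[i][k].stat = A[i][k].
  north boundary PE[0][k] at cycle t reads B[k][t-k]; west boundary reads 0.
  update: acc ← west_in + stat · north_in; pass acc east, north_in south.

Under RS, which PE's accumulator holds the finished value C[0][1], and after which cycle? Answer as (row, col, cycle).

RS — PE[0][1] is where C[0][1] collects:
  after 0 — PE[0][1] acc=0, pass-E 0, pass-S 0
  after 1 — PE[0][1] acc=27, pass-E 27, pass-S 4
  after 2 — PE[0][1] acc=67, pass-E 67, pass-S 9

(row, col, cycle) = (0, 1, 2)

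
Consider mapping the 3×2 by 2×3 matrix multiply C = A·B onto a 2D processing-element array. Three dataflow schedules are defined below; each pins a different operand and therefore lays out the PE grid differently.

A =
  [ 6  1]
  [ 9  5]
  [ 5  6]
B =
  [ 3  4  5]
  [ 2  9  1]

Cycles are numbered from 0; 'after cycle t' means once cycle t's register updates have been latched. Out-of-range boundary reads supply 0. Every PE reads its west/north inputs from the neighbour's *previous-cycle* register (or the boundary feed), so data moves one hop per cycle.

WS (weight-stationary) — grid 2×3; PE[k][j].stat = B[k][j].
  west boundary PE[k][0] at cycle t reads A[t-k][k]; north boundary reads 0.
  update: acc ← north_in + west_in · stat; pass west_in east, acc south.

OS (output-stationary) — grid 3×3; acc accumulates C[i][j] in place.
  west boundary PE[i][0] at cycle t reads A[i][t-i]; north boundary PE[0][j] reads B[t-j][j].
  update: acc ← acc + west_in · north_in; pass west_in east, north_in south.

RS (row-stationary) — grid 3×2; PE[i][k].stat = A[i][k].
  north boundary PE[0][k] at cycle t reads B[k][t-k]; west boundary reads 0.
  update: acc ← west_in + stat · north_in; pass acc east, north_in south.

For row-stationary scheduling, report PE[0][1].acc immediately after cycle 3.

PE[0][1].acc = 31

RS 3×2: PE[0][1] cycle-by-cycle (with neighbour feeds):
  0: (0,0).acc=18  regs=<18,3>
  0: (0,1).acc=0  regs=<0,0>
  1: (0,0).acc=24  regs=<24,4>
  1: (0,1).acc=20  regs=<20,2>
  2: (0,0).acc=30  regs=<30,5>
  2: (0,1).acc=33  regs=<33,9>
  3: (0,0).acc=0  regs=<0,0>
  3: (0,1).acc=31  regs=<31,1>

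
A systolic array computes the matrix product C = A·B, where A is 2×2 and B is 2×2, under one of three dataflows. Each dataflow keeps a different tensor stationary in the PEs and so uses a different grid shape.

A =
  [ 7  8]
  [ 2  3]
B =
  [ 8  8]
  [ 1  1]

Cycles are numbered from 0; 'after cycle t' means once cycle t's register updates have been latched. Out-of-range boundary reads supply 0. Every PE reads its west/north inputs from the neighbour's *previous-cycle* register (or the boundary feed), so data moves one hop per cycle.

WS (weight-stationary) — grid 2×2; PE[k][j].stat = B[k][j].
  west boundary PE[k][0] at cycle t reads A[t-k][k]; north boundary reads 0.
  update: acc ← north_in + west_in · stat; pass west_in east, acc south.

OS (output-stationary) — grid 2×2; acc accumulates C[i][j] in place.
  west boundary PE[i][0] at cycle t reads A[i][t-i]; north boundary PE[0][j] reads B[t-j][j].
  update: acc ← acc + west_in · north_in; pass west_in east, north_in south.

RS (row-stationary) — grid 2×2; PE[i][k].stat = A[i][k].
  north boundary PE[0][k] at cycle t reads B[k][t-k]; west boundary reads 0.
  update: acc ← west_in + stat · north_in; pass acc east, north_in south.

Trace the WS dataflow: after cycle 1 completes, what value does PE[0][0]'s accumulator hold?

WS on a 2×2 grid — tracing PE[0][0] and its feeders:
  [0] (0,0) acc=56 (h:7 v:56)
  [1] (0,0) acc=16 (h:2 v:16)

PE[0][0].acc = 16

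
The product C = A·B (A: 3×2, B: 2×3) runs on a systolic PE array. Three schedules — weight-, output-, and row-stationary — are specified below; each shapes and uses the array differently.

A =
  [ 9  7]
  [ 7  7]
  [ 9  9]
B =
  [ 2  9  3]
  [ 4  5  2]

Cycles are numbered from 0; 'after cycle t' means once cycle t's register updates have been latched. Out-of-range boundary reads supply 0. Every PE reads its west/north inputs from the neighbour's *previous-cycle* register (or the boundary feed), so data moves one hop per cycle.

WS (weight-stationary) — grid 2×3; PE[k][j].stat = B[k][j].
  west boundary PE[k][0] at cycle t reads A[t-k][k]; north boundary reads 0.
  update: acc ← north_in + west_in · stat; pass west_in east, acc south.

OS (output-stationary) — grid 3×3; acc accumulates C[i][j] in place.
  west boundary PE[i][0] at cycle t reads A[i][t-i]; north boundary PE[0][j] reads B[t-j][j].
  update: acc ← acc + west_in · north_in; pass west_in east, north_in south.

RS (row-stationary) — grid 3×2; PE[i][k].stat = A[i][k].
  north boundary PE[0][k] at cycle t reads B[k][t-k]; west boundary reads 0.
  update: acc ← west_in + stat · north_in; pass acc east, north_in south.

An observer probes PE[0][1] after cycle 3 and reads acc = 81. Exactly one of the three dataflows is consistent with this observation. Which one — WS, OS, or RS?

dataflow = WS

WS [2×3] PE[0][1] across cycles:
  step 0 · PE0,1: acc=0; fwd→0 fwd↓0
  step 1 · PE0,1: acc=81; fwd→9 fwd↓81
  step 2 · PE0,1: acc=63; fwd→7 fwd↓63
  step 3 · PE0,1: acc=81; fwd→9 fwd↓81
OS [3×3] PE[0][1] across cycles:
  step 0 · PE0,1: acc=0; fwd→0 fwd↓0
  step 1 · PE0,1: acc=81; fwd→9 fwd↓9
  step 2 · PE0,1: acc=116; fwd→7 fwd↓5
  step 3 · PE0,1: acc=116; fwd→0 fwd↓0
RS [3×2] PE[0][1] across cycles:
  step 0 · PE0,1: acc=0; fwd→0 fwd↓0
  step 1 · PE0,1: acc=46; fwd→46 fwd↓4
  step 2 · PE0,1: acc=116; fwd→116 fwd↓5
  step 3 · PE0,1: acc=41; fwd→41 fwd↓2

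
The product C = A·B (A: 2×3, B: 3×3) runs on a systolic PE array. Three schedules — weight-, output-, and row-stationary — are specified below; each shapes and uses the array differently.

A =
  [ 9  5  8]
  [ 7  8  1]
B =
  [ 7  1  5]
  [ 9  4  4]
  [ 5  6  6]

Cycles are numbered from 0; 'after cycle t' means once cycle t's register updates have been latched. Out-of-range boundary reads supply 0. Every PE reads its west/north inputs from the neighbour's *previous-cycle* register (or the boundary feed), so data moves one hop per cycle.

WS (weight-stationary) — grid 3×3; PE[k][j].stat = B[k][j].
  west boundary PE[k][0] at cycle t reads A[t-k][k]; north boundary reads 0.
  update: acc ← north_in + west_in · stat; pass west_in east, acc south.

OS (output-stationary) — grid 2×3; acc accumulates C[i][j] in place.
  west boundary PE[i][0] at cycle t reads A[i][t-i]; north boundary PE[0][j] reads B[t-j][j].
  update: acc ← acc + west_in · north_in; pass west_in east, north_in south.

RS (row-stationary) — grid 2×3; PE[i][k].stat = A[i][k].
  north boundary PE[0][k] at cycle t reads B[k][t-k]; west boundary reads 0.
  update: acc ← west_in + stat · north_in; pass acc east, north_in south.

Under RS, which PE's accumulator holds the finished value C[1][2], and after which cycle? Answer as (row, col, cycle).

(row, col, cycle) = (1, 2, 5)

RS — PE[1][2] is where C[1][2] collects:
  t=0 PE[1][2]: acc=0 h=0 v=0
  t=1 PE[1][2]: acc=0 h=0 v=0
  t=2 PE[1][2]: acc=0 h=0 v=0
  t=3 PE[1][2]: acc=126 h=126 v=5
  t=4 PE[1][2]: acc=45 h=45 v=6
  t=5 PE[1][2]: acc=73 h=73 v=6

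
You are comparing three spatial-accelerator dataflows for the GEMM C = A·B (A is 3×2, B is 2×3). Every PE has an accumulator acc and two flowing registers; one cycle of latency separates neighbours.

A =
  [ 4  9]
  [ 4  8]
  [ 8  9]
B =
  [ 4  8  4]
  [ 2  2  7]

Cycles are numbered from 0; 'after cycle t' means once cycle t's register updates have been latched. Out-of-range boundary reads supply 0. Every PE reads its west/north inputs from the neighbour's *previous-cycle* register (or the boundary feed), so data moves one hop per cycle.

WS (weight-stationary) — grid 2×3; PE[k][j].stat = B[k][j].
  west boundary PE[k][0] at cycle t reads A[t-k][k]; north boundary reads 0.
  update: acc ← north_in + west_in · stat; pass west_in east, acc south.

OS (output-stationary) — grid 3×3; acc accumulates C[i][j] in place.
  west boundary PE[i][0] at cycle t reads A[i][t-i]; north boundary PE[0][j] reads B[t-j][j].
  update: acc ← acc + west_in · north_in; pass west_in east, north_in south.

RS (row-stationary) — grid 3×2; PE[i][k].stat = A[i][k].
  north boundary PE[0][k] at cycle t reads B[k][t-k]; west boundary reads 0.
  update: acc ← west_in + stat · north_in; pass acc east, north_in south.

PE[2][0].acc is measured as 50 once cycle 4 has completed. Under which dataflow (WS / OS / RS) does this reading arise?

dataflow = OS

WS (2×3): PE[2][0] does not exist.
— OS: 3×3; PE[2][0] trace:
  t=0 PE[2][0]: acc=0 h=0 v=0
  t=1 PE[2][0]: acc=0 h=0 v=0
  t=2 PE[2][0]: acc=32 h=8 v=4
  t=3 PE[2][0]: acc=50 h=9 v=2
  t=4 PE[2][0]: acc=50 h=0 v=0
— RS: 3×2; PE[2][0] trace:
  t=0 PE[2][0]: acc=0 h=0 v=0
  t=1 PE[2][0]: acc=0 h=0 v=0
  t=2 PE[2][0]: acc=32 h=32 v=4
  t=3 PE[2][0]: acc=64 h=64 v=8
  t=4 PE[2][0]: acc=32 h=32 v=4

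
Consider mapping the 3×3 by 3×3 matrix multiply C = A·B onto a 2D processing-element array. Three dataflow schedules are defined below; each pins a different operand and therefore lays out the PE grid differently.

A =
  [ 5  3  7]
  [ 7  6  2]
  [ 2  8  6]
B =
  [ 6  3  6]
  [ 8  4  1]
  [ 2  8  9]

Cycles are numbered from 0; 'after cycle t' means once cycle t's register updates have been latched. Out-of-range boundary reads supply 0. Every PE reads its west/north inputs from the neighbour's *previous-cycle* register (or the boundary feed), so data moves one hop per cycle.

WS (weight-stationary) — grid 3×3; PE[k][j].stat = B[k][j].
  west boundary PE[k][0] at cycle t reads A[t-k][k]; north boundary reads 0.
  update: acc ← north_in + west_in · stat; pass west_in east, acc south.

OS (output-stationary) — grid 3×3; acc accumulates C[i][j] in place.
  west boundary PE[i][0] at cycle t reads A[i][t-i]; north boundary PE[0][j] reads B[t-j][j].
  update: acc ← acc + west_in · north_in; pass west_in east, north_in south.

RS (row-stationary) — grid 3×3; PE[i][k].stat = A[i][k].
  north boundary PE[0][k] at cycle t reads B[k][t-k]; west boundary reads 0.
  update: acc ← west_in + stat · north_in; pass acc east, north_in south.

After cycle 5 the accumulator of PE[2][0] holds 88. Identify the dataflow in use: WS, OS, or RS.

dataflow = OS

Under WS (3×3), PE[2][0]:
  step 0 · PE2,0: acc=0; fwd→0 fwd↓0
  step 1 · PE2,0: acc=0; fwd→0 fwd↓0
  step 2 · PE2,0: acc=68; fwd→7 fwd↓68
  step 3 · PE2,0: acc=94; fwd→2 fwd↓94
  step 4 · PE2,0: acc=88; fwd→6 fwd↓88
  step 5 · PE2,0: acc=0; fwd→0 fwd↓0
Under OS (3×3), PE[2][0]:
  step 0 · PE2,0: acc=0; fwd→0 fwd↓0
  step 1 · PE2,0: acc=0; fwd→0 fwd↓0
  step 2 · PE2,0: acc=12; fwd→2 fwd↓6
  step 3 · PE2,0: acc=76; fwd→8 fwd↓8
  step 4 · PE2,0: acc=88; fwd→6 fwd↓2
  step 5 · PE2,0: acc=88; fwd→0 fwd↓0
Under RS (3×3), PE[2][0]:
  step 0 · PE2,0: acc=0; fwd→0 fwd↓0
  step 1 · PE2,0: acc=0; fwd→0 fwd↓0
  step 2 · PE2,0: acc=12; fwd→12 fwd↓6
  step 3 · PE2,0: acc=6; fwd→6 fwd↓3
  step 4 · PE2,0: acc=12; fwd→12 fwd↓6
  step 5 · PE2,0: acc=0; fwd→0 fwd↓0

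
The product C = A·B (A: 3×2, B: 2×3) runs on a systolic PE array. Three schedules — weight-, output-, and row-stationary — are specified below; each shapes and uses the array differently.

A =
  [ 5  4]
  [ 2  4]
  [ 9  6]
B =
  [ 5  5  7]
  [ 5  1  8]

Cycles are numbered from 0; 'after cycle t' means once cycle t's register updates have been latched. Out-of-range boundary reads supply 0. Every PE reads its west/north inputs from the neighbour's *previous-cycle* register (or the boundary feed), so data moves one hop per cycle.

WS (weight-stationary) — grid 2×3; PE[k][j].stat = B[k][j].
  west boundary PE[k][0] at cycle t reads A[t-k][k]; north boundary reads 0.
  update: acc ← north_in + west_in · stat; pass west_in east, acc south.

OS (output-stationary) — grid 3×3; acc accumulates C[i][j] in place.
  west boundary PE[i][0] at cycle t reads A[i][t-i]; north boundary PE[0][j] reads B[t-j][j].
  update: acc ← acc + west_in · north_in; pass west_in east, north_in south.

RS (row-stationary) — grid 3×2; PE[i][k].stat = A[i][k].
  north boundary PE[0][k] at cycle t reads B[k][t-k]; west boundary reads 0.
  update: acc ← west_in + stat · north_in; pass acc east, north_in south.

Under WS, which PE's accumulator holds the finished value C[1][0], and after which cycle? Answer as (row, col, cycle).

Under WS, C[1][0] lands at PE[1][0]:
  step 0 · PE1,0: acc=0; fwd→0 fwd↓0
  step 1 · PE1,0: acc=45; fwd→4 fwd↓45
  step 2 · PE1,0: acc=30; fwd→4 fwd↓30

(row, col, cycle) = (1, 0, 2)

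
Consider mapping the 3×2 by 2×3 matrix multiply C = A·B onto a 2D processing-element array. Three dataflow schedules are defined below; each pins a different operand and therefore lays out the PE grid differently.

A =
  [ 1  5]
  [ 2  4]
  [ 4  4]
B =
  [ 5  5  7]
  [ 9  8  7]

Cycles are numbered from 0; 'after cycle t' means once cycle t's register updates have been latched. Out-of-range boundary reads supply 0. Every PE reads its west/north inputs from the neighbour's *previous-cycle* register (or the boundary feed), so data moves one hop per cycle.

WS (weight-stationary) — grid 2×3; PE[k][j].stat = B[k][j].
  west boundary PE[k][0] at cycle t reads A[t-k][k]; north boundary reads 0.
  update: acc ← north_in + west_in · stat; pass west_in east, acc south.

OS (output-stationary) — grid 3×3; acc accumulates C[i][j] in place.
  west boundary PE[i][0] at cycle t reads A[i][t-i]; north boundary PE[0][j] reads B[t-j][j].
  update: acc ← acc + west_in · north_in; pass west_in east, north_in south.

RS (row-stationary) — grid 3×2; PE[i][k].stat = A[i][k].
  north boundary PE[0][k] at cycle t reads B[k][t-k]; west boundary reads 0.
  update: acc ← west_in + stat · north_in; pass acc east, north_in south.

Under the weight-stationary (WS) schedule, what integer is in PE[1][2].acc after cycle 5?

PE[1][2].acc = 56

WS on a 2×3 grid — tracing PE[1][2] and its feeders:
  @0  [0,2]  acc 0  |  →0  ↓0
  @0  [1,1]  acc 0  |  →0  ↓0
  @0  [1,2]  acc 0  |  →0  ↓0
  @1  [0,2]  acc 0  |  →0  ↓0
  @1  [1,1]  acc 0  |  →0  ↓0
  @1  [1,2]  acc 0  |  →0  ↓0
  @2  [0,2]  acc 7  |  →1  ↓7
  @2  [1,1]  acc 45  |  →5  ↓45
  @2  [1,2]  acc 0  |  →0  ↓0
  @3  [0,2]  acc 14  |  →2  ↓14
  @3  [1,1]  acc 42  |  →4  ↓42
  @3  [1,2]  acc 42  |  →5  ↓42
  @4  [0,2]  acc 28  |  →4  ↓28
  @4  [1,1]  acc 52  |  →4  ↓52
  @4  [1,2]  acc 42  |  →4  ↓42
  @5  [0,2]  acc 0  |  →0  ↓0
  @5  [1,1]  acc 0  |  →0  ↓0
  @5  [1,2]  acc 56  |  →4  ↓56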